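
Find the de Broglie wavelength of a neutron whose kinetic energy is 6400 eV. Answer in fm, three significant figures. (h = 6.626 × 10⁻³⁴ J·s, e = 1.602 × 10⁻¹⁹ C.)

λ = 358 fm

KE = 6400 eV = 1.025 × 10⁻¹⁵ J.
p = √(2mKE) = √(2 × 1.675 × 10⁻²⁷ × 1.025 × 10⁻¹⁵) = 1.853 × 10⁻²¹ kg·m/s.
λ = h/p = 6.626 × 10⁻³⁴ / 1.853 × 10⁻²¹ = 3.58 × 10⁻¹³ m = 358 fm.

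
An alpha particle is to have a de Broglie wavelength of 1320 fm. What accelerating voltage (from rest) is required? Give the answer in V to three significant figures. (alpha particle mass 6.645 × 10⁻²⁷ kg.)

V = 59.2 V

p = h/λ = 6.626 × 10⁻³⁴ / 1.320 × 10⁻¹² = 5.020 × 10⁻²² kg·m/s.
KE = p²/(2m) = 1.896 × 10⁻¹⁷ J.
V = KE/2e = 1.896 × 10⁻¹⁷ / (2 × 1.602 × 10⁻¹⁹) = 59.2 V.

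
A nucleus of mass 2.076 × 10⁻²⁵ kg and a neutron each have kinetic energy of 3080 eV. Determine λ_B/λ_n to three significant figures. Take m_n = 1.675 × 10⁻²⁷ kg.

At fixed KE, p = √(2mKE) so λ = h/p ∝ 1/√m.
λ_B/λ_n = √(m_n/m_B) = √(1.675 × 10⁻²⁷/2.076 × 10⁻²⁵) = √(8.068 × 10⁻³) = 0.0898.

λ_B/λ_n = 0.0898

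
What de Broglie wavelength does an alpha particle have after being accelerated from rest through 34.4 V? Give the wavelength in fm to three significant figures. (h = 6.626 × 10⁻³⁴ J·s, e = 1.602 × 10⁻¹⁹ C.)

λ = 1730 fm

KE = 2eV = 2 × 1.602 × 10⁻¹⁹ × 34.40 = 1.102 × 10⁻¹⁷ J.
p = √(2mKE) = √(2 × 6.645 × 10⁻²⁷ × 1.102 × 10⁻¹⁷) = 3.827 × 10⁻²² kg·m/s.
λ = h/p = 6.626 × 10⁻³⁴ / 3.827 × 10⁻²² = 1.73 × 10⁻¹² m = 1730 fm.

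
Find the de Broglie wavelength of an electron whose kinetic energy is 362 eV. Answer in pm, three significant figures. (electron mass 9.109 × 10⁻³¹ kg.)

KE = 362 eV = 5.799 × 10⁻¹⁷ J.
p = √(2mKE) = √(2 × 9.109 × 10⁻³¹ × 5.799 × 10⁻¹⁷) = 1.028 × 10⁻²³ kg·m/s.
λ = h/p = 6.626 × 10⁻³⁴ / 1.028 × 10⁻²³ = 6.45 × 10⁻¹¹ m = 64.5 pm.

λ = 64.5 pm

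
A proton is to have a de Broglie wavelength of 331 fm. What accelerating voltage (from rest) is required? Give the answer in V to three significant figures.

p = h/λ = 6.626 × 10⁻³⁴ / 3.310 × 10⁻¹³ = 2.002 × 10⁻²¹ kg·m/s.
KE = p²/(2m) = 1.198 × 10⁻¹⁵ J.
V = KE/e = 1.198 × 10⁻¹⁵ / (1.602 × 10⁻¹⁹) = 7480 V.

V = 7480 V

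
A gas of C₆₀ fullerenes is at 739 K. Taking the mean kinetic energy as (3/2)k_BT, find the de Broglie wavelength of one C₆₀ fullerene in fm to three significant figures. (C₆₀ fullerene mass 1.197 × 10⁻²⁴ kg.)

KE = (3/2)k_BT = 1.5 × 1.381 × 10⁻²³ × 739 = 1.531 × 10⁻²⁰ J.
p = √(2mKE) = √(2 × 1.197 × 10⁻²⁴ × 1.531 × 10⁻²⁰) = 1.914 × 10⁻²² kg·m/s.
λ = h/p = 3.46 × 10⁻¹² m = 3460 fm.

λ = 3460 fm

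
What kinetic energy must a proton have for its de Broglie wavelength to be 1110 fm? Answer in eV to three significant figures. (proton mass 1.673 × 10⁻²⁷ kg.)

p = h/λ = 6.626 × 10⁻³⁴ / 1.110 × 10⁻¹² = 5.969 × 10⁻²² kg·m/s.
KE = p²/(2m) = (5.969 × 10⁻²²)² / (2 × 1.673 × 10⁻²⁷) = 1.065 × 10⁻¹⁶ J = 665 eV.

KE = 665 eV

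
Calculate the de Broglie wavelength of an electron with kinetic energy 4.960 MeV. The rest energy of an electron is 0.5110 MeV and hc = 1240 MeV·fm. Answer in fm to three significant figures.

Total energy E = KE + m₀c² = 4.960 + 0.5110 = 5.4710 MeV.
(pc)² = E² − (m₀c²)² = (5.4710)² − (0.5110)² = 29.67 MeV², so pc = 5.447 MeV.
λ = hc/(pc) = 1240 MeV·fm / 5.447 MeV = 228 fm.

λ = 228 fm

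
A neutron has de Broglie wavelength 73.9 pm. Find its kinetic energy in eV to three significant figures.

p = h/λ = 6.626 × 10⁻³⁴ / 7.390 × 10⁻¹¹ = 8.966 × 10⁻²⁴ kg·m/s.
KE = p²/(2m) = (8.966 × 10⁻²⁴)² / (2 × 1.675 × 10⁻²⁷) = 2.400 × 10⁻²⁰ J = 0.150 eV.

KE = 0.150 eV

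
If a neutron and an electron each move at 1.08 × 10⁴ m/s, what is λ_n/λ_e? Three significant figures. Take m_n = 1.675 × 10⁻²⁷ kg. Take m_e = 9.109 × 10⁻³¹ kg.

λ_n/λ_e = 5.44 × 10⁻⁴

At fixed v, p = mv so λ = h/(mv) ∝ 1/m.
λ_n/λ_e = m_e/m_n = 9.109 × 10⁻³¹/1.675 × 10⁻²⁷ = 5.44 × 10⁻⁴.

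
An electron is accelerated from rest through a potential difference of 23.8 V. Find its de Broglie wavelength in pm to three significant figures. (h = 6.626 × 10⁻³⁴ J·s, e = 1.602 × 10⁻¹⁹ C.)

λ = 251 pm

KE = eV = 1.602 × 10⁻¹⁹ × 23.80 = 3.813 × 10⁻¹⁸ J.
p = √(2mKE) = √(2 × 9.109 × 10⁻³¹ × 3.813 × 10⁻¹⁸) = 2.636 × 10⁻²⁴ kg·m/s.
λ = h/p = 6.626 × 10⁻³⁴ / 2.636 × 10⁻²⁴ = 2.51 × 10⁻¹⁰ m = 251 pm.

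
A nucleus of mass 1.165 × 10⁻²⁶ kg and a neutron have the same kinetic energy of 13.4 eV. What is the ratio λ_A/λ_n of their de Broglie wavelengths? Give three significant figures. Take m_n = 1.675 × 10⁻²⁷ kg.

λ_A/λ_n = 0.379

At fixed KE, p = √(2mKE) so λ = h/p ∝ 1/√m.
λ_A/λ_n = √(m_n/m_A) = √(1.675 × 10⁻²⁷/1.165 × 10⁻²⁶) = √(0.1438) = 0.379.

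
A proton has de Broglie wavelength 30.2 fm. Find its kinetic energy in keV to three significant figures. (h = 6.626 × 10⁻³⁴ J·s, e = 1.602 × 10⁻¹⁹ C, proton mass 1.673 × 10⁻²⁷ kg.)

KE = 898 keV

p = h/λ = 6.626 × 10⁻³⁴ / 3.020 × 10⁻¹⁴ = 2.194 × 10⁻²⁰ kg·m/s.
KE = p²/(2m) = (2.194 × 10⁻²⁰)² / (2 × 1.673 × 10⁻²⁷) = 1.439 × 10⁻¹³ J = 898 keV.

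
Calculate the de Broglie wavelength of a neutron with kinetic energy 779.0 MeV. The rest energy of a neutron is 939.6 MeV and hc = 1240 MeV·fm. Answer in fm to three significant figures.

Total energy E = KE + m₀c² = 779.0 + 939.6 = 1718.6 MeV.
(pc)² = E² − (m₀c²)² = (1718.6)² − (939.6)² = 2.071 × 10⁶ MeV², so pc = 1439 MeV.
λ = hc/(pc) = 1240 MeV·fm / 1439 MeV = 0.862 fm.

λ = 0.862 fm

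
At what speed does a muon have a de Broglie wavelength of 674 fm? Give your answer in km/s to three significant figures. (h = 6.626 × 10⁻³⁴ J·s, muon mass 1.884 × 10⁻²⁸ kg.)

p = h/λ = 6.626 × 10⁻³⁴ / 6.740 × 10⁻¹³ = 9.831 × 10⁻²² kg·m/s.
v = p/m = 9.831 × 10⁻²² / 1.884 × 10⁻²⁸ = 5.22 × 10⁶ m/s = 5220 km/s.

v = 5220 km/s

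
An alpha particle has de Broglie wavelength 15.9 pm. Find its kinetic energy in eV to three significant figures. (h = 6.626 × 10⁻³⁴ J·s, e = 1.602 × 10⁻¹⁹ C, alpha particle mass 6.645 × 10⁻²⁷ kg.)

KE = 0.816 eV

p = h/λ = 6.626 × 10⁻³⁴ / 1.590 × 10⁻¹¹ = 4.167 × 10⁻²³ kg·m/s.
KE = p²/(2m) = (4.167 × 10⁻²³)² / (2 × 6.645 × 10⁻²⁷) = 1.307 × 10⁻¹⁹ J = 0.816 eV.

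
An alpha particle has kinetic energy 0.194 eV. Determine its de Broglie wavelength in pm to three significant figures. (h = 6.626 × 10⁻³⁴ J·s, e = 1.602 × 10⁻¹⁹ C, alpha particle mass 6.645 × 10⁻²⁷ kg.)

KE = 0.194 eV = 3.108 × 10⁻²⁰ J.
p = √(2mKE) = √(2 × 6.645 × 10⁻²⁷ × 3.108 × 10⁻²⁰) = 2.032 × 10⁻²³ kg·m/s.
λ = h/p = 6.626 × 10⁻³⁴ / 2.032 × 10⁻²³ = 3.26 × 10⁻¹¹ m = 32.6 pm.

λ = 32.6 pm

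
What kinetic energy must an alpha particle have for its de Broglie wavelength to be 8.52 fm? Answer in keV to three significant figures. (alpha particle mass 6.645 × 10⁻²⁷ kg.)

p = h/λ = 6.626 × 10⁻³⁴ / 8.520 × 10⁻¹⁵ = 7.777 × 10⁻²⁰ kg·m/s.
KE = p²/(2m) = (7.777 × 10⁻²⁰)² / (2 × 6.645 × 10⁻²⁷) = 4.551 × 10⁻¹³ J = 2840 keV.

KE = 2840 keV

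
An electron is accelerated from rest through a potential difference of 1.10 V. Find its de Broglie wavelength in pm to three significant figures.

KE = eV = 1.602 × 10⁻¹⁹ × 1.100 = 1.762 × 10⁻¹⁹ J.
p = √(2mKE) = √(2 × 9.109 × 10⁻³¹ × 1.762 × 10⁻¹⁹) = 5.666 × 10⁻²⁵ kg·m/s.
λ = h/p = 6.626 × 10⁻³⁴ / 5.666 × 10⁻²⁵ = 1.17 × 10⁻⁹ m = 1170 pm.

λ = 1170 pm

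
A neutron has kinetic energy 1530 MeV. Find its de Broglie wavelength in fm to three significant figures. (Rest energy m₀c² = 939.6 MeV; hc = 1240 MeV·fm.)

λ = 0.543 fm

Total energy E = KE + m₀c² = 1530 + 939.6 = 2469.6 MeV.
(pc)² = E² − (m₀c²)² = (2469.6)² − (939.6)² = 5.216 × 10⁶ MeV², so pc = 2284 MeV.
λ = hc/(pc) = 1240 MeV·fm / 2284 MeV = 0.543 fm.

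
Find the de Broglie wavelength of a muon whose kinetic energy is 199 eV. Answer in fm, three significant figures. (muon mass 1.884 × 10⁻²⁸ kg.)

λ = 6050 fm

KE = 199 eV = 3.188 × 10⁻¹⁷ J.
p = √(2mKE) = √(2 × 1.884 × 10⁻²⁸ × 3.188 × 10⁻¹⁷) = 1.096 × 10⁻²² kg·m/s.
λ = h/p = 6.626 × 10⁻³⁴ / 1.096 × 10⁻²² = 6.05 × 10⁻¹² m = 6050 fm.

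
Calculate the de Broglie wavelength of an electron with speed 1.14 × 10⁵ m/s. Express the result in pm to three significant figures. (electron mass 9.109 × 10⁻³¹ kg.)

λ = 6380 pm

p = mv = 9.109 × 10⁻³¹ × 1.14 × 10⁵ = 1.038 × 10⁻²⁵ kg·m/s.
λ = h/p = 6.626 × 10⁻³⁴ / 1.038 × 10⁻²⁵ = 6.38 × 10⁻⁹ m = 6380 pm.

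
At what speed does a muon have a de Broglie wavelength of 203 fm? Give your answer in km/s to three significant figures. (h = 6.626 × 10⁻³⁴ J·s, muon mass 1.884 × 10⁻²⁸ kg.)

v = 1.73 × 10⁴ km/s

p = h/λ = 6.626 × 10⁻³⁴ / 2.030 × 10⁻¹³ = 3.264 × 10⁻²¹ kg·m/s.
v = p/m = 3.264 × 10⁻²¹ / 1.884 × 10⁻²⁸ = 1.73 × 10⁷ m/s = 1.73 × 10⁴ km/s.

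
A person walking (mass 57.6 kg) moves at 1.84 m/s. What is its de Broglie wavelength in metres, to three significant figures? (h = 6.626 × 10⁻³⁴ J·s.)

p = mv = 57.6 × 1.84 = 1.060 × 10² kg·m/s.
λ = h/p = 6.626 × 10⁻³⁴ / 1.060 × 10² = 6.25 × 10⁻³⁶ m.

λ = 6.25 × 10⁻³⁶ m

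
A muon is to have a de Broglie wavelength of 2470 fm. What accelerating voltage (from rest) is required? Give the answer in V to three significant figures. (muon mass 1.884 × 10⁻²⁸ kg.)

p = h/λ = 6.626 × 10⁻³⁴ / 2.470 × 10⁻¹² = 2.683 × 10⁻²² kg·m/s.
KE = p²/(2m) = 1.910 × 10⁻¹⁶ J.
V = KE/e = 1.910 × 10⁻¹⁶ / (1.602 × 10⁻¹⁹) = 1190 V.

V = 1190 V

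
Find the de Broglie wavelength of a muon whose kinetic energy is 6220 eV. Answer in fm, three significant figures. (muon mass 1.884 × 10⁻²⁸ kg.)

λ = 1080 fm

KE = 6220 eV = 9.964 × 10⁻¹⁶ J.
p = √(2mKE) = √(2 × 1.884 × 10⁻²⁸ × 9.964 × 10⁻¹⁶) = 6.127 × 10⁻²² kg·m/s.
λ = h/p = 6.626 × 10⁻³⁴ / 6.127 × 10⁻²² = 1.08 × 10⁻¹² m = 1080 fm.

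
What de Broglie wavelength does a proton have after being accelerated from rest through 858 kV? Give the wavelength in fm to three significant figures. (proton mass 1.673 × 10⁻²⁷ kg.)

λ = 30.9 fm

KE = eV = 1.602 × 10⁻¹⁹ × 8.580 × 10⁵ = 1.375 × 10⁻¹³ J.
p = √(2mKE) = √(2 × 1.673 × 10⁻²⁷ × 1.375 × 10⁻¹³) = 2.145 × 10⁻²⁰ kg·m/s.
λ = h/p = 6.626 × 10⁻³⁴ / 2.145 × 10⁻²⁰ = 3.09 × 10⁻¹⁴ m = 30.9 fm.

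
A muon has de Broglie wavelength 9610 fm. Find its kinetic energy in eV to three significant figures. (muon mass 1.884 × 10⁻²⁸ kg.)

p = h/λ = 6.626 × 10⁻³⁴ / 9.610 × 10⁻¹² = 6.895 × 10⁻²³ kg·m/s.
KE = p²/(2m) = (6.895 × 10⁻²³)² / (2 × 1.884 × 10⁻²⁸) = 1.262 × 10⁻¹⁷ J = 78.8 eV.

KE = 78.8 eV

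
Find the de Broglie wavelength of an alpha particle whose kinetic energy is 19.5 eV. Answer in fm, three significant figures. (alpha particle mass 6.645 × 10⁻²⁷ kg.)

λ = 3250 fm

KE = 19.5 eV = 3.124 × 10⁻¹⁸ J.
p = √(2mKE) = √(2 × 6.645 × 10⁻²⁷ × 3.124 × 10⁻¹⁸) = 2.038 × 10⁻²² kg·m/s.
λ = h/p = 6.626 × 10⁻³⁴ / 2.038 × 10⁻²² = 3.25 × 10⁻¹² m = 3250 fm.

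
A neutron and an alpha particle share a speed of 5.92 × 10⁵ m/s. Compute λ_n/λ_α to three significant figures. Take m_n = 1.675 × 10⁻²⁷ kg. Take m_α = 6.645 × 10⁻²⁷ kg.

λ_n/λ_α = 3.97

At fixed v, p = mv so λ = h/(mv) ∝ 1/m.
λ_n/λ_α = m_α/m_n = 6.645 × 10⁻²⁷/1.675 × 10⁻²⁷ = 3.97.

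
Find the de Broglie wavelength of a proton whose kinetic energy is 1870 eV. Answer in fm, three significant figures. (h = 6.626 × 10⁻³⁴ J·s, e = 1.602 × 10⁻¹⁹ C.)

KE = 1870 eV = 2.996 × 10⁻¹⁶ J.
p = √(2mKE) = √(2 × 1.673 × 10⁻²⁷ × 2.996 × 10⁻¹⁶) = 1.001 × 10⁻²¹ kg·m/s.
λ = h/p = 6.626 × 10⁻³⁴ / 1.001 × 10⁻²¹ = 6.62 × 10⁻¹³ m = 662 fm.

λ = 662 fm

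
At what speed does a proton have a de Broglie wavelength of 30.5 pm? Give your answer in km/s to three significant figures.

v = 13.0 km/s

p = h/λ = 6.626 × 10⁻³⁴ / 3.050 × 10⁻¹¹ = 2.172 × 10⁻²³ kg·m/s.
v = p/m = 2.172 × 10⁻²³ / 1.673 × 10⁻²⁷ = 1.30 × 10⁴ m/s = 13.0 km/s.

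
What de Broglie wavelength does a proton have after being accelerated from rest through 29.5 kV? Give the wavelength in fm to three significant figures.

λ = 167 fm

KE = eV = 1.602 × 10⁻¹⁹ × 2.950 × 10⁴ = 4.726 × 10⁻¹⁵ J.
p = √(2mKE) = √(2 × 1.673 × 10⁻²⁷ × 4.726 × 10⁻¹⁵) = 3.977 × 10⁻²¹ kg·m/s.
λ = h/p = 6.626 × 10⁻³⁴ / 3.977 × 10⁻²¹ = 1.67 × 10⁻¹³ m = 167 fm.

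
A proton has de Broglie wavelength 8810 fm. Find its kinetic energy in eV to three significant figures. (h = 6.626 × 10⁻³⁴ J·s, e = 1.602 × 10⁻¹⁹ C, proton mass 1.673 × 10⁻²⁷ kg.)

p = h/λ = 6.626 × 10⁻³⁴ / 8.810 × 10⁻¹² = 7.521 × 10⁻²³ kg·m/s.
KE = p²/(2m) = (7.521 × 10⁻²³)² / (2 × 1.673 × 10⁻²⁷) = 1.691 × 10⁻¹⁸ J = 10.6 eV.

KE = 10.6 eV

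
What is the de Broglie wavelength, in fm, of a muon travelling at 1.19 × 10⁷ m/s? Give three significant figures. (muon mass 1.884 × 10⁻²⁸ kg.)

λ = 296 fm

p = mv = 1.884 × 10⁻²⁸ × 1.19 × 10⁷ = 2.242 × 10⁻²¹ kg·m/s.
λ = h/p = 6.626 × 10⁻³⁴ / 2.242 × 10⁻²¹ = 2.96 × 10⁻¹³ m = 296 fm.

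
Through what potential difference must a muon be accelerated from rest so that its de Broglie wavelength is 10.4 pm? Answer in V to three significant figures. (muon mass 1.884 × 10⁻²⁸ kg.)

V = 67.2 V

p = h/λ = 6.626 × 10⁻³⁴ / 1.040 × 10⁻¹¹ = 6.371 × 10⁻²³ kg·m/s.
KE = p²/(2m) = 1.077 × 10⁻¹⁷ J.
V = KE/e = 1.077 × 10⁻¹⁷ / (1.602 × 10⁻¹⁹) = 67.2 V.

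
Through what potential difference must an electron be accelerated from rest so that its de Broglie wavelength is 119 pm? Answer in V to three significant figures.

V = 106 V

p = h/λ = 6.626 × 10⁻³⁴ / 1.190 × 10⁻¹⁰ = 5.568 × 10⁻²⁴ kg·m/s.
KE = p²/(2m) = 1.702 × 10⁻¹⁷ J.
V = KE/e = 1.702 × 10⁻¹⁷ / (1.602 × 10⁻¹⁹) = 106 V.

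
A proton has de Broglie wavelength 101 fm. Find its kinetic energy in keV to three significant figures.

p = h/λ = 6.626 × 10⁻³⁴ / 1.010 × 10⁻¹³ = 6.560 × 10⁻²¹ kg·m/s.
KE = p²/(2m) = (6.560 × 10⁻²¹)² / (2 × 1.673 × 10⁻²⁷) = 1.286 × 10⁻¹⁴ J = 80.3 keV.

KE = 80.3 keV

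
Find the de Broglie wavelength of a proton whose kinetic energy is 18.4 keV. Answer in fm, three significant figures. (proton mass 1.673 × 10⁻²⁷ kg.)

λ = 211 fm

KE = 18.4 keV = 2.948 × 10⁻¹⁵ J.
p = √(2mKE) = √(2 × 1.673 × 10⁻²⁷ × 2.948 × 10⁻¹⁵) = 3.141 × 10⁻²¹ kg·m/s.
λ = h/p = 6.626 × 10⁻³⁴ / 3.141 × 10⁻²¹ = 2.11 × 10⁻¹³ m = 211 fm.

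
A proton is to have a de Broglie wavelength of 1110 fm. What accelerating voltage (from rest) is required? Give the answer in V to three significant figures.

p = h/λ = 6.626 × 10⁻³⁴ / 1.110 × 10⁻¹² = 5.969 × 10⁻²² kg·m/s.
KE = p²/(2m) = 1.065 × 10⁻¹⁶ J.
V = KE/e = 1.065 × 10⁻¹⁶ / (1.602 × 10⁻¹⁹) = 665 V.

V = 665 V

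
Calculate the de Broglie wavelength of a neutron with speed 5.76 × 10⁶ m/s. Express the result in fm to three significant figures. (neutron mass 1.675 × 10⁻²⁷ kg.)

p = mv = 1.675 × 10⁻²⁷ × 5.76 × 10⁶ = 9.648 × 10⁻²¹ kg·m/s.
λ = h/p = 6.626 × 10⁻³⁴ / 9.648 × 10⁻²¹ = 6.87 × 10⁻¹⁴ m = 68.7 fm.

λ = 68.7 fm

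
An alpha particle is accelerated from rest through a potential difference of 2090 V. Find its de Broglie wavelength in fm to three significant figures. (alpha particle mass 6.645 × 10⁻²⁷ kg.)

KE = 2eV = 2 × 1.602 × 10⁻¹⁹ × 2090 = 6.696 × 10⁻¹⁶ J.
p = √(2mKE) = √(2 × 6.645 × 10⁻²⁷ × 6.696 × 10⁻¹⁶) = 2.983 × 10⁻²¹ kg·m/s.
λ = h/p = 6.626 × 10⁻³⁴ / 2.983 × 10⁻²¹ = 2.22 × 10⁻¹³ m = 222 fm.

λ = 222 fm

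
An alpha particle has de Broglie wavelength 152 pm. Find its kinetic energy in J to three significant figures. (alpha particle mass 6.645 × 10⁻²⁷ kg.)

KE = 1.43 × 10⁻²¹ J

p = h/λ = 6.626 × 10⁻³⁴ / 1.520 × 10⁻¹⁰ = 4.359 × 10⁻²⁴ kg·m/s.
KE = p²/(2m) = (4.359 × 10⁻²⁴)² / (2 × 6.645 × 10⁻²⁷) = 1.430 × 10⁻²¹ J = 1.43 × 10⁻²¹ J.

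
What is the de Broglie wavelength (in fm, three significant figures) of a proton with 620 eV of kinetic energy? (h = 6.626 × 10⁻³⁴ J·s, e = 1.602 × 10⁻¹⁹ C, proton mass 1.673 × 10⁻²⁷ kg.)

λ = 1150 fm

KE = 620 eV = 9.932 × 10⁻¹⁷ J.
p = √(2mKE) = √(2 × 1.673 × 10⁻²⁷ × 9.932 × 10⁻¹⁷) = 5.765 × 10⁻²² kg·m/s.
λ = h/p = 6.626 × 10⁻³⁴ / 5.765 × 10⁻²² = 1.15 × 10⁻¹² m = 1150 fm.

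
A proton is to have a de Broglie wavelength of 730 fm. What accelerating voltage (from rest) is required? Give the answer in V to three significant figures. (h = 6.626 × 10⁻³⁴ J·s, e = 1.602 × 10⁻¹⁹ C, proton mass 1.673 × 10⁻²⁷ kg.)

p = h/λ = 6.626 × 10⁻³⁴ / 7.300 × 10⁻¹³ = 9.077 × 10⁻²² kg·m/s.
KE = p²/(2m) = 2.462 × 10⁻¹⁶ J.
V = KE/e = 2.462 × 10⁻¹⁶ / (1.602 × 10⁻¹⁹) = 1540 V.

V = 1540 V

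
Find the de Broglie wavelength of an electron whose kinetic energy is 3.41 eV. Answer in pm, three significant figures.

KE = 3.41 eV = 5.463 × 10⁻¹⁹ J.
p = √(2mKE) = √(2 × 9.109 × 10⁻³¹ × 5.463 × 10⁻¹⁹) = 9.976 × 10⁻²⁵ kg·m/s.
λ = h/p = 6.626 × 10⁻³⁴ / 9.976 × 10⁻²⁵ = 6.64 × 10⁻¹⁰ m = 664 pm.

λ = 664 pm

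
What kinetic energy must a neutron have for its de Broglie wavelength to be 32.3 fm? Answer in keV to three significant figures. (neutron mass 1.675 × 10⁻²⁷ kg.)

p = h/λ = 6.626 × 10⁻³⁴ / 3.230 × 10⁻¹⁴ = 2.051 × 10⁻²⁰ kg·m/s.
KE = p²/(2m) = (2.051 × 10⁻²⁰)² / (2 × 1.675 × 10⁻²⁷) = 1.256 × 10⁻¹³ J = 784 keV.

KE = 784 keV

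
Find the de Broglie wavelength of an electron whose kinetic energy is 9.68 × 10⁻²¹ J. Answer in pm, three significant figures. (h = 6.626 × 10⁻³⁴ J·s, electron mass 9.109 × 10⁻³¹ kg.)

p = √(2mKE) = √(2 × 9.109 × 10⁻³¹ × 9.680 × 10⁻²¹) = 1.328 × 10⁻²⁵ kg·m/s.
λ = h/p = 6.626 × 10⁻³⁴ / 1.328 × 10⁻²⁵ = 4.99 × 10⁻⁹ m = 4990 pm.

λ = 4990 pm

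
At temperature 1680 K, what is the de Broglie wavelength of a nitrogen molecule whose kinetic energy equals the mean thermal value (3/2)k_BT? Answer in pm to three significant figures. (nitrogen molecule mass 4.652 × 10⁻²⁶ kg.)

KE = (3/2)k_BT = 1.5 × 1.381 × 10⁻²³ × 1680 = 3.480 × 10⁻²⁰ J.
p = √(2mKE) = √(2 × 4.652 × 10⁻²⁶ × 3.480 × 10⁻²⁰) = 5.690 × 10⁻²³ kg·m/s.
λ = h/p = 1.16 × 10⁻¹¹ m = 11.6 pm.

λ = 11.6 pm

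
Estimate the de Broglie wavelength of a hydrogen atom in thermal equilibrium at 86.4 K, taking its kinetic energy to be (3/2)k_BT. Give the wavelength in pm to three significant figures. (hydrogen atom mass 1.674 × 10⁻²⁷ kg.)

KE = (3/2)k_BT = 1.5 × 1.381 × 10⁻²³ × 86.4 = 1.790 × 10⁻²¹ J.
p = √(2mKE) = √(2 × 1.674 × 10⁻²⁷ × 1.790 × 10⁻²¹) = 2.448 × 10⁻²⁴ kg·m/s.
λ = h/p = 2.71 × 10⁻¹⁰ m = 271 pm.

λ = 271 pm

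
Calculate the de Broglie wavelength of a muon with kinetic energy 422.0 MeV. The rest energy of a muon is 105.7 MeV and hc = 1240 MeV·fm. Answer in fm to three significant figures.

λ = 2.40 fm

Total energy E = KE + m₀c² = 422.0 + 105.7 = 527.7 MeV.
(pc)² = E² − (m₀c²)² = (527.7)² − (105.7)² = 2.673 × 10⁵ MeV², so pc = 517.0 MeV.
λ = hc/(pc) = 1240 MeV·fm / 517.0 MeV = 2.40 fm.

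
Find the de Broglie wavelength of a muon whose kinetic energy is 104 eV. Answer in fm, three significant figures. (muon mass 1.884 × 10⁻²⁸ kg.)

KE = 104 eV = 1.666 × 10⁻¹⁷ J.
p = √(2mKE) = √(2 × 1.884 × 10⁻²⁸ × 1.666 × 10⁻¹⁷) = 7.923 × 10⁻²³ kg·m/s.
λ = h/p = 6.626 × 10⁻³⁴ / 7.923 × 10⁻²³ = 8.36 × 10⁻¹² m = 8360 fm.

λ = 8360 fm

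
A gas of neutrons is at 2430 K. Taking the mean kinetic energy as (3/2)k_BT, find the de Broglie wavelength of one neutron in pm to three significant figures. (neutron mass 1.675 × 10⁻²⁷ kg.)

λ = 51.0 pm

KE = (3/2)k_BT = 1.5 × 1.381 × 10⁻²³ × 2430 = 5.034 × 10⁻²⁰ J.
p = √(2mKE) = √(2 × 1.675 × 10⁻²⁷ × 5.034 × 10⁻²⁰) = 1.299 × 10⁻²³ kg·m/s.
λ = h/p = 5.10 × 10⁻¹¹ m = 51.0 pm.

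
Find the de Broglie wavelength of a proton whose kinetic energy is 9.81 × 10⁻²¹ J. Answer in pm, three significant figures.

λ = 116 pm

p = √(2mKE) = √(2 × 1.673 × 10⁻²⁷ × 9.810 × 10⁻²¹) = 5.729 × 10⁻²⁴ kg·m/s.
λ = h/p = 6.626 × 10⁻³⁴ / 5.729 × 10⁻²⁴ = 1.16 × 10⁻¹⁰ m = 116 pm.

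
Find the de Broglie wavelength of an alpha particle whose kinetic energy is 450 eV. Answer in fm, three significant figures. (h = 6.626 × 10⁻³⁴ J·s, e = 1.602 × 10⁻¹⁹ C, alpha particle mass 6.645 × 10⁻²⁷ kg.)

KE = 450 eV = 7.209 × 10⁻¹⁷ J.
p = √(2mKE) = √(2 × 6.645 × 10⁻²⁷ × 7.209 × 10⁻¹⁷) = 9.788 × 10⁻²² kg·m/s.
λ = h/p = 6.626 × 10⁻³⁴ / 9.788 × 10⁻²² = 6.77 × 10⁻¹³ m = 677 fm.

λ = 677 fm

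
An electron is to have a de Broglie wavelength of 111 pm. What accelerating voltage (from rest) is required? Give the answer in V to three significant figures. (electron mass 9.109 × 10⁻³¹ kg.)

V = 122 V

p = h/λ = 6.626 × 10⁻³⁴ / 1.110 × 10⁻¹⁰ = 5.969 × 10⁻²⁴ kg·m/s.
KE = p²/(2m) = 1.956 × 10⁻¹⁷ J.
V = KE/e = 1.956 × 10⁻¹⁷ / (1.602 × 10⁻¹⁹) = 122 V.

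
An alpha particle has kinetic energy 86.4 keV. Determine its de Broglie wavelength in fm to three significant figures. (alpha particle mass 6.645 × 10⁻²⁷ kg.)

λ = 48.9 fm

KE = 86.4 keV = 1.384 × 10⁻¹⁴ J.
p = √(2mKE) = √(2 × 6.645 × 10⁻²⁷ × 1.384 × 10⁻¹⁴) = 1.356 × 10⁻²⁰ kg·m/s.
λ = h/p = 6.626 × 10⁻³⁴ / 1.356 × 10⁻²⁰ = 4.89 × 10⁻¹⁴ m = 48.9 fm.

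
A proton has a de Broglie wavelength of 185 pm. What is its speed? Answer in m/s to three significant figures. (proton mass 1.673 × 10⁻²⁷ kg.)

v = 2140 m/s

p = h/λ = 6.626 × 10⁻³⁴ / 1.850 × 10⁻¹⁰ = 3.582 × 10⁻²⁴ kg·m/s.
v = p/m = 3.582 × 10⁻²⁴ / 1.673 × 10⁻²⁷ = 2.14 × 10³ m/s = 2140 m/s.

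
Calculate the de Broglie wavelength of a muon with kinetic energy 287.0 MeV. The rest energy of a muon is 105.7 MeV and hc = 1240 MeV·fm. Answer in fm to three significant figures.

Total energy E = KE + m₀c² = 287.0 + 105.7 = 392.7 MeV.
(pc)² = E² − (m₀c²)² = (392.7)² − (105.7)² = 1.430 × 10⁵ MeV², so pc = 378.2 MeV.
λ = hc/(pc) = 1240 MeV·fm / 378.2 MeV = 3.28 fm.

λ = 3.28 fm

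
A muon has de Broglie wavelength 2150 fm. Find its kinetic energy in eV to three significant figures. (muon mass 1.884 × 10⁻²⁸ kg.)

p = h/λ = 6.626 × 10⁻³⁴ / 2.150 × 10⁻¹² = 3.082 × 10⁻²² kg·m/s.
KE = p²/(2m) = (3.082 × 10⁻²²)² / (2 × 1.884 × 10⁻²⁸) = 2.521 × 10⁻¹⁶ J = 1570 eV.

KE = 1570 eV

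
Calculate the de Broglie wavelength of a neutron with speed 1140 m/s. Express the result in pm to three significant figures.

p = mv = 1.675 × 10⁻²⁷ × 1140 = 1.910 × 10⁻²⁴ kg·m/s.
λ = h/p = 6.626 × 10⁻³⁴ / 1.910 × 10⁻²⁴ = 3.47 × 10⁻¹⁰ m = 347 pm.

λ = 347 pm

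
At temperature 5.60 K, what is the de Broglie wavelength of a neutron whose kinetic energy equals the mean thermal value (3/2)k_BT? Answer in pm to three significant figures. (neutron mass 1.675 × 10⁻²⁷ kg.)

λ = 1060 pm

KE = (3/2)k_BT = 1.5 × 1.381 × 10⁻²³ × 5.60 = 1.160 × 10⁻²² J.
p = √(2mKE) = √(2 × 1.675 × 10⁻²⁷ × 1.160 × 10⁻²²) = 6.234 × 10⁻²⁵ kg·m/s.
λ = h/p = 1.06 × 10⁻⁹ m = 1060 pm.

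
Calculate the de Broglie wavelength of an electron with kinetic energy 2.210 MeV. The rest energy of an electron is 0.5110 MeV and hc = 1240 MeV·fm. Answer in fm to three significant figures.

λ = 464 fm

Total energy E = KE + m₀c² = 2.210 + 0.5110 = 2.7210 MeV.
(pc)² = E² − (m₀c²)² = (2.7210)² − (0.5110)² = 7.143 MeV², so pc = 2.673 MeV.
λ = hc/(pc) = 1240 MeV·fm / 2.673 MeV = 464 fm.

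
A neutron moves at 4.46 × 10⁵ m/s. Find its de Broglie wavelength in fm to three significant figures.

λ = 887 fm

p = mv = 1.675 × 10⁻²⁷ × 4.46 × 10⁵ = 7.471 × 10⁻²² kg·m/s.
λ = h/p = 6.626 × 10⁻³⁴ / 7.471 × 10⁻²² = 8.87 × 10⁻¹³ m = 887 fm.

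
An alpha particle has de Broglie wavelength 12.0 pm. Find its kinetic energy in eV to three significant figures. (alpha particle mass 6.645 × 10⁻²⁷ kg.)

p = h/λ = 6.626 × 10⁻³⁴ / 1.200 × 10⁻¹¹ = 5.522 × 10⁻²³ kg·m/s.
KE = p²/(2m) = (5.522 × 10⁻²³)² / (2 × 6.645 × 10⁻²⁷) = 2.294 × 10⁻¹⁹ J = 1.43 eV.

KE = 1.43 eV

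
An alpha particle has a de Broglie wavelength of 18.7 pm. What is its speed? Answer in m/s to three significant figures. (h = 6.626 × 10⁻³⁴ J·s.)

p = h/λ = 6.626 × 10⁻³⁴ / 1.870 × 10⁻¹¹ = 3.543 × 10⁻²³ kg·m/s.
v = p/m = 3.543 × 10⁻²³ / 6.645 × 10⁻²⁷ = 5.33 × 10³ m/s = 5330 m/s.

v = 5330 m/s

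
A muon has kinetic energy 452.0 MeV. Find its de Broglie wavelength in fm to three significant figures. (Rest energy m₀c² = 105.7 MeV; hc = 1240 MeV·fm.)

Total energy E = KE + m₀c² = 452.0 + 105.7 = 557.7 MeV.
(pc)² = E² − (m₀c²)² = (557.7)² − (105.7)² = 2.999 × 10⁵ MeV², so pc = 547.6 MeV.
λ = hc/(pc) = 1240 MeV·fm / 547.6 MeV = 2.26 fm.

λ = 2.26 fm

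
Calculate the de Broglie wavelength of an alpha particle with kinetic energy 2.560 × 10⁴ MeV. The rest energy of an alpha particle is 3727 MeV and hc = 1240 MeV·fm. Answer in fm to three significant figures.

Total energy E = KE + m₀c² = 2.560 × 10⁴ + 3727 = 29327 MeV.
(pc)² = E² − (m₀c²)² = (29327)² − (3727)² = 8.462 × 10⁸ MeV², so pc = 2.909 × 10⁴ MeV.
λ = hc/(pc) = 1240 MeV·fm / 2.909 × 10⁴ MeV = 0.0426 fm.

λ = 0.0426 fm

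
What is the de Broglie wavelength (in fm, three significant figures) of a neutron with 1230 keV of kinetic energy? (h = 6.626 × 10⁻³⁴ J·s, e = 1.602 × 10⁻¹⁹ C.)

λ = 25.8 fm

KE = 1230 keV = 1.970 × 10⁻¹³ J.
p = √(2mKE) = √(2 × 1.675 × 10⁻²⁷ × 1.970 × 10⁻¹³) = 2.569 × 10⁻²⁰ kg·m/s.
λ = h/p = 6.626 × 10⁻³⁴ / 2.569 × 10⁻²⁰ = 2.58 × 10⁻¹⁴ m = 25.8 fm.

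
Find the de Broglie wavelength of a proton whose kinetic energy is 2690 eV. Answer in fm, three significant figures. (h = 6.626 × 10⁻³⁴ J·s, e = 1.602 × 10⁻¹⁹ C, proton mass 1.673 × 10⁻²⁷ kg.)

KE = 2690 eV = 4.309 × 10⁻¹⁶ J.
p = √(2mKE) = √(2 × 1.673 × 10⁻²⁷ × 4.309 × 10⁻¹⁶) = 1.201 × 10⁻²¹ kg·m/s.
λ = h/p = 6.626 × 10⁻³⁴ / 1.201 × 10⁻²¹ = 5.52 × 10⁻¹³ m = 552 fm.

λ = 552 fm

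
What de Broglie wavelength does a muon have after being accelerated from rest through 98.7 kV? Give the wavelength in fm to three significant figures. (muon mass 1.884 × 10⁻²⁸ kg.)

λ = 271 fm

KE = eV = 1.602 × 10⁻¹⁹ × 9.870 × 10⁴ = 1.581 × 10⁻¹⁴ J.
p = √(2mKE) = √(2 × 1.884 × 10⁻²⁸ × 1.581 × 10⁻¹⁴) = 2.441 × 10⁻²¹ kg·m/s.
λ = h/p = 6.626 × 10⁻³⁴ / 2.441 × 10⁻²¹ = 2.71 × 10⁻¹³ m = 271 fm.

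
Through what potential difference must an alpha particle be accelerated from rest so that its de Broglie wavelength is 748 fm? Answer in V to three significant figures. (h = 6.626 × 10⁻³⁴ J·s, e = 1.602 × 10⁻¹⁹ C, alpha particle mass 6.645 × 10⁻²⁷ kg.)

V = 184 V

p = h/λ = 6.626 × 10⁻³⁴ / 7.480 × 10⁻¹³ = 8.858 × 10⁻²² kg·m/s.
KE = p²/(2m) = 5.904 × 10⁻¹⁷ J.
V = KE/2e = 5.904 × 10⁻¹⁷ / (2 × 1.602 × 10⁻¹⁹) = 184 V.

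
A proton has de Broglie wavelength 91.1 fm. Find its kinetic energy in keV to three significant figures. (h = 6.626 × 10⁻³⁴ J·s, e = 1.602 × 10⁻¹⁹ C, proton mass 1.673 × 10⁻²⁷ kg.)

p = h/λ = 6.626 × 10⁻³⁴ / 9.110 × 10⁻¹⁴ = 7.273 × 10⁻²¹ kg·m/s.
KE = p²/(2m) = (7.273 × 10⁻²¹)² / (2 × 1.673 × 10⁻²⁷) = 1.581 × 10⁻¹⁴ J = 98.7 keV.

KE = 98.7 keV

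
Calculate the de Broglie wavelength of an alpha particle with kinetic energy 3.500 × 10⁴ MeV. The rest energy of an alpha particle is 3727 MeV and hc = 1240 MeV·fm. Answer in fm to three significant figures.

λ = 0.0322 fm

Total energy E = KE + m₀c² = 3.500 × 10⁴ + 3727 = 38727 MeV.
(pc)² = E² − (m₀c²)² = (38727)² − (3727)² = 1.486 × 10⁹ MeV², so pc = 3.855 × 10⁴ MeV.
λ = hc/(pc) = 1240 MeV·fm / 3.855 × 10⁴ MeV = 0.0322 fm.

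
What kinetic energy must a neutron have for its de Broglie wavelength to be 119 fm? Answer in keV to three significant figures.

p = h/λ = 6.626 × 10⁻³⁴ / 1.190 × 10⁻¹³ = 5.568 × 10⁻²¹ kg·m/s.
KE = p²/(2m) = (5.568 × 10⁻²¹)² / (2 × 1.675 × 10⁻²⁷) = 9.255 × 10⁻¹⁵ J = 57.8 keV.

KE = 57.8 keV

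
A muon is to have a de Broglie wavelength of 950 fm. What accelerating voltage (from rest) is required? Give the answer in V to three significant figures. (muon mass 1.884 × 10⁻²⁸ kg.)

V = 8060 V

p = h/λ = 6.626 × 10⁻³⁴ / 9.500 × 10⁻¹³ = 6.975 × 10⁻²² kg·m/s.
KE = p²/(2m) = 1.291 × 10⁻¹⁵ J.
V = KE/e = 1.291 × 10⁻¹⁵ / (1.602 × 10⁻¹⁹) = 8060 V.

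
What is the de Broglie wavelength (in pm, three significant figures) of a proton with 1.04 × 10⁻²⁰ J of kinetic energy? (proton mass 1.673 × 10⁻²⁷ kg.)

λ = 112 pm

p = √(2mKE) = √(2 × 1.673 × 10⁻²⁷ × 1.040 × 10⁻²⁰) = 5.899 × 10⁻²⁴ kg·m/s.
λ = h/p = 6.626 × 10⁻³⁴ / 5.899 × 10⁻²⁴ = 1.12 × 10⁻¹⁰ m = 112 pm.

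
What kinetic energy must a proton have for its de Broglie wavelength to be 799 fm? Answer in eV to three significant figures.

KE = 1280 eV

p = h/λ = 6.626 × 10⁻³⁴ / 7.990 × 10⁻¹³ = 8.293 × 10⁻²² kg·m/s.
KE = p²/(2m) = (8.293 × 10⁻²²)² / (2 × 1.673 × 10⁻²⁷) = 2.055 × 10⁻¹⁶ J = 1280 eV.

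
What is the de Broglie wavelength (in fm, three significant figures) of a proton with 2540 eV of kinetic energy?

λ = 568 fm

KE = 2540 eV = 4.069 × 10⁻¹⁶ J.
p = √(2mKE) = √(2 × 1.673 × 10⁻²⁷ × 4.069 × 10⁻¹⁶) = 1.167 × 10⁻²¹ kg·m/s.
λ = h/p = 6.626 × 10⁻³⁴ / 1.167 × 10⁻²¹ = 5.68 × 10⁻¹³ m = 568 fm.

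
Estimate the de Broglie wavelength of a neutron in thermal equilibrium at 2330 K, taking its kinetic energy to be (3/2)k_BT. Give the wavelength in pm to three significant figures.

KE = (3/2)k_BT = 1.5 × 1.381 × 10⁻²³ × 2330 = 4.827 × 10⁻²⁰ J.
p = √(2mKE) = √(2 × 1.675 × 10⁻²⁷ × 4.827 × 10⁻²⁰) = 1.272 × 10⁻²³ kg·m/s.
λ = h/p = 5.21 × 10⁻¹¹ m = 52.1 pm.

λ = 52.1 pm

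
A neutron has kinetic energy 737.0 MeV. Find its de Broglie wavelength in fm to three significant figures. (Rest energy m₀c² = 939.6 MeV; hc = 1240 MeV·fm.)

λ = 0.893 fm

Total energy E = KE + m₀c² = 737.0 + 939.6 = 1676.6 MeV.
(pc)² = E² − (m₀c²)² = (1676.6)² − (939.6)² = 1.928 × 10⁶ MeV², so pc = 1389 MeV.
λ = hc/(pc) = 1240 MeV·fm / 1389 MeV = 0.893 fm.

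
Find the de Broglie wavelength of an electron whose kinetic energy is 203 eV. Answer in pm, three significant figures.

KE = 203 eV = 3.252 × 10⁻¹⁷ J.
p = √(2mKE) = √(2 × 9.109 × 10⁻³¹ × 3.252 × 10⁻¹⁷) = 7.697 × 10⁻²⁴ kg·m/s.
λ = h/p = 6.626 × 10⁻³⁴ / 7.697 × 10⁻²⁴ = 8.61 × 10⁻¹¹ m = 86.1 pm.

λ = 86.1 pm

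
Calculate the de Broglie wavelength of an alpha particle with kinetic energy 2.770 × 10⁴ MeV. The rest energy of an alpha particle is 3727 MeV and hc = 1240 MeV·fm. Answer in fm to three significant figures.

λ = 0.0397 fm

Total energy E = KE + m₀c² = 2.770 × 10⁴ + 3727 = 31427 MeV.
(pc)² = E² − (m₀c²)² = (31427)² − (3727)² = 9.738 × 10⁸ MeV², so pc = 3.121 × 10⁴ MeV.
λ = hc/(pc) = 1240 MeV·fm / 3.121 × 10⁴ MeV = 0.0397 fm.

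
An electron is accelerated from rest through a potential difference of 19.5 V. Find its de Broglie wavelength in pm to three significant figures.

λ = 278 pm

KE = eV = 1.602 × 10⁻¹⁹ × 19.50 = 3.124 × 10⁻¹⁸ J.
p = √(2mKE) = √(2 × 9.109 × 10⁻³¹ × 3.124 × 10⁻¹⁸) = 2.386 × 10⁻²⁴ kg·m/s.
λ = h/p = 6.626 × 10⁻³⁴ / 2.386 × 10⁻²⁴ = 2.78 × 10⁻¹⁰ m = 278 pm.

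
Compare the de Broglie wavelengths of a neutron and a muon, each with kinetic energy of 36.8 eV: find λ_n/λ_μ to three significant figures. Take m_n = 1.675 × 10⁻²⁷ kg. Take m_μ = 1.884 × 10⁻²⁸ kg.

At fixed KE, p = √(2mKE) so λ = h/p ∝ 1/√m.
λ_n/λ_μ = √(m_μ/m_n) = √(1.884 × 10⁻²⁸/1.675 × 10⁻²⁷) = √(0.1125) = 0.335.

λ_n/λ_μ = 0.335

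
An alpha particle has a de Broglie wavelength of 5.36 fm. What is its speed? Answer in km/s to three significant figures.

v = 1.86 × 10⁴ km/s

p = h/λ = 6.626 × 10⁻³⁴ / 5.360 × 10⁻¹⁵ = 1.236 × 10⁻¹⁹ kg·m/s.
v = p/m = 1.236 × 10⁻¹⁹ / 6.645 × 10⁻²⁷ = 1.86 × 10⁷ m/s = 1.86 × 10⁴ km/s.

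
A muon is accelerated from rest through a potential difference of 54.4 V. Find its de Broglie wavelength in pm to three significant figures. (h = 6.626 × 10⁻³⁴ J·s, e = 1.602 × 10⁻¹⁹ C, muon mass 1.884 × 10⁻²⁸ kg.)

KE = eV = 1.602 × 10⁻¹⁹ × 54.40 = 8.715 × 10⁻¹⁸ J.
p = √(2mKE) = √(2 × 1.884 × 10⁻²⁸ × 8.715 × 10⁻¹⁸) = 5.730 × 10⁻²³ kg·m/s.
λ = h/p = 6.626 × 10⁻³⁴ / 5.730 × 10⁻²³ = 1.16 × 10⁻¹¹ m = 11.6 pm.

λ = 11.6 pm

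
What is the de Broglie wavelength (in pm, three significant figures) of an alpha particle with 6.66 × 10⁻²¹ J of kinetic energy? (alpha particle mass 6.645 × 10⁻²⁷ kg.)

λ = 70.4 pm

p = √(2mKE) = √(2 × 6.645 × 10⁻²⁷ × 6.660 × 10⁻²¹) = 9.408 × 10⁻²⁴ kg·m/s.
λ = h/p = 6.626 × 10⁻³⁴ / 9.408 × 10⁻²⁴ = 7.04 × 10⁻¹¹ m = 70.4 pm.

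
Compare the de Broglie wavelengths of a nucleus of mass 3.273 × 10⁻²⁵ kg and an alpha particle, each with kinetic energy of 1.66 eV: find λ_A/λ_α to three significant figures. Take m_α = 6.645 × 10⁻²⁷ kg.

λ_A/λ_α = 0.142

At fixed KE, p = √(2mKE) so λ = h/p ∝ 1/√m.
λ_A/λ_α = √(m_α/m_A) = √(6.645 × 10⁻²⁷/3.273 × 10⁻²⁵) = √(0.02030) = 0.142.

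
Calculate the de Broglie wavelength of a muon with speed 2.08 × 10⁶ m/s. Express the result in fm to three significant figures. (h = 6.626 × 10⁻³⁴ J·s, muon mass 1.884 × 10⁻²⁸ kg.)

p = mv = 1.884 × 10⁻²⁸ × 2.08 × 10⁶ = 3.919 × 10⁻²² kg·m/s.
λ = h/p = 6.626 × 10⁻³⁴ / 3.919 × 10⁻²² = 1.69 × 10⁻¹² m = 1690 fm.

λ = 1690 fm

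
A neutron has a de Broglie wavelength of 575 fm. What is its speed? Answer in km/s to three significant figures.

v = 688 km/s

p = h/λ = 6.626 × 10⁻³⁴ / 5.750 × 10⁻¹³ = 1.152 × 10⁻²¹ kg·m/s.
v = p/m = 1.152 × 10⁻²¹ / 1.675 × 10⁻²⁷ = 6.88 × 10⁵ m/s = 688 km/s.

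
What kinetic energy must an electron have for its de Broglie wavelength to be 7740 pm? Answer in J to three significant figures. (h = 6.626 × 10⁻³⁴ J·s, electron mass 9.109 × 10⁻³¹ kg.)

p = h/λ = 6.626 × 10⁻³⁴ / 7.740 × 10⁻⁹ = 8.561 × 10⁻²⁶ kg·m/s.
KE = p²/(2m) = (8.561 × 10⁻²⁶)² / (2 × 9.109 × 10⁻³¹) = 4.023 × 10⁻²¹ J = 4.02 × 10⁻²¹ J.

KE = 4.02 × 10⁻²¹ J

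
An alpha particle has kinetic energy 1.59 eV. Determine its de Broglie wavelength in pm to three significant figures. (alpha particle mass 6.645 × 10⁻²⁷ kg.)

KE = 1.59 eV = 2.547 × 10⁻¹⁹ J.
p = √(2mKE) = √(2 × 6.645 × 10⁻²⁷ × 2.547 × 10⁻¹⁹) = 5.818 × 10⁻²³ kg·m/s.
λ = h/p = 6.626 × 10⁻³⁴ / 5.818 × 10⁻²³ = 1.14 × 10⁻¹¹ m = 11.4 pm.

λ = 11.4 pm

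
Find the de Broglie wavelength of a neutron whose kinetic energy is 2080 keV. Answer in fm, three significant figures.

λ = 19.8 fm

KE = 2080 keV = 3.332 × 10⁻¹³ J.
p = √(2mKE) = √(2 × 1.675 × 10⁻²⁷ × 3.332 × 10⁻¹³) = 3.341 × 10⁻²⁰ kg·m/s.
λ = h/p = 6.626 × 10⁻³⁴ / 3.341 × 10⁻²⁰ = 1.98 × 10⁻¹⁴ m = 19.8 fm.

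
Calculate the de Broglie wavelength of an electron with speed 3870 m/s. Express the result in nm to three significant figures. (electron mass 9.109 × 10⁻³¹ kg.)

λ = 188 nm

p = mv = 9.109 × 10⁻³¹ × 3870 = 3.525 × 10⁻²⁷ kg·m/s.
λ = h/p = 6.626 × 10⁻³⁴ / 3.525 × 10⁻²⁷ = 1.88 × 10⁻⁷ m = 188 nm.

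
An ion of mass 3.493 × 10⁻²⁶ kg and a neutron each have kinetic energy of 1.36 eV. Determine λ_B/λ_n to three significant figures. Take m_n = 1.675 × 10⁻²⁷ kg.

At fixed KE, p = √(2mKE) so λ = h/p ∝ 1/√m.
λ_B/λ_n = √(m_n/m_B) = √(1.675 × 10⁻²⁷/3.493 × 10⁻²⁶) = √(0.04795) = 0.219.

λ_B/λ_n = 0.219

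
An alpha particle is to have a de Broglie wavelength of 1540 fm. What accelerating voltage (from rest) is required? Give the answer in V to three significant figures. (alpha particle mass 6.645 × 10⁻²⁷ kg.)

V = 43.5 V

p = h/λ = 6.626 × 10⁻³⁴ / 1.540 × 10⁻¹² = 4.303 × 10⁻²² kg·m/s.
KE = p²/(2m) = 1.393 × 10⁻¹⁷ J.
V = KE/2e = 1.393 × 10⁻¹⁷ / (2 × 1.602 × 10⁻¹⁹) = 43.5 V.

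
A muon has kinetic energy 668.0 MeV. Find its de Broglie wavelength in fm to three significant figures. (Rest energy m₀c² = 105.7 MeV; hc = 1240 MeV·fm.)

Total energy E = KE + m₀c² = 668.0 + 105.7 = 773.7 MeV.
(pc)² = E² − (m₀c²)² = (773.7)² − (105.7)² = 5.874 × 10⁵ MeV², so pc = 766.4 MeV.
λ = hc/(pc) = 1240 MeV·fm / 766.4 MeV = 1.62 fm.

λ = 1.62 fm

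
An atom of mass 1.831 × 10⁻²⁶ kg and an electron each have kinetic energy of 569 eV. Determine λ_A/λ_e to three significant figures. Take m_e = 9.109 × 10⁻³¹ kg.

λ_A/λ_e = 7.05 × 10⁻³

At fixed KE, p = √(2mKE) so λ = h/p ∝ 1/√m.
λ_A/λ_e = √(m_e/m_A) = √(9.109 × 10⁻³¹/1.831 × 10⁻²⁶) = √(4.975 × 10⁻⁵) = 7.05 × 10⁻³.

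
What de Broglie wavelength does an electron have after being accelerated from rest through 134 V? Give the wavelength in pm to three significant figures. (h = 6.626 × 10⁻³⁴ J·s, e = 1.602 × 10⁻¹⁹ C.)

KE = eV = 1.602 × 10⁻¹⁹ × 134.0 = 2.147 × 10⁻¹⁷ J.
p = √(2mKE) = √(2 × 9.109 × 10⁻³¹ × 2.147 × 10⁻¹⁷) = 6.254 × 10⁻²⁴ kg·m/s.
λ = h/p = 6.626 × 10⁻³⁴ / 6.254 × 10⁻²⁴ = 1.06 × 10⁻¹⁰ m = 106 pm.

λ = 106 pm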